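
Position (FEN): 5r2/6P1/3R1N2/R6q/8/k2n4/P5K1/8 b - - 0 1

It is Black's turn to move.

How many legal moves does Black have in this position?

3

Black to move; king on a3.
In check: yes, from the white rook on a5.
Legal moves: Kb4, Kb2, Qxa5.
Count: 3.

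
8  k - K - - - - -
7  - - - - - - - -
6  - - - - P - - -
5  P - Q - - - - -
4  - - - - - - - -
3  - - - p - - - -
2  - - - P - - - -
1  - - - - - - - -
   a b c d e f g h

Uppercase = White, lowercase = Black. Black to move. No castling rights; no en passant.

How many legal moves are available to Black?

Black to move; king on a8.
In check: no.
Legal moves: none.
Count: 0.

0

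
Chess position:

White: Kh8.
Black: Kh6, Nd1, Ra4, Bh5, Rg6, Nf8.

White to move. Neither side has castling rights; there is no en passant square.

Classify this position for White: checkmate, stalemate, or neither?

White to move; white king on h8.
In check: no.
King squares — g7: attacked by Rg6; h7: attacked by Kh6; g8: attacked by Rg6.
Legal moves for White: none.
Not in check and no legal moves → stalemate.

stalemate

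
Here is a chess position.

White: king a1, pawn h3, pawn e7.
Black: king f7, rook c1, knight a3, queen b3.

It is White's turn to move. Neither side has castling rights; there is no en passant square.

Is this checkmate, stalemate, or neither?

White to move; white king on a1.
In check: yes, from the black rook on c1.
King squares — b1: attacked by Rc1; a2: attacked by Qb3; b2: attacked by Qb3.
Legal moves for White: none.
In check with no legal moves → checkmate.

checkmate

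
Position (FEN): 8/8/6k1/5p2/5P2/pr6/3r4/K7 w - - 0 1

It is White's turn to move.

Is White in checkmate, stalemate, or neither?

stalemate

White to move; white king on a1.
In check: no.
King squares — b1: attacked by Rb3; a2: attacked by Rd2; b2: attacked by Rd2.
Legal moves for White: none.
Not in check and no legal moves → stalemate.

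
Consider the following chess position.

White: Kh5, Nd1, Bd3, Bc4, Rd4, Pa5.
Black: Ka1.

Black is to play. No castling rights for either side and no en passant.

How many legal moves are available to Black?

0

Black to move; king on a1.
In check: no.
Legal moves: none.
Count: 0.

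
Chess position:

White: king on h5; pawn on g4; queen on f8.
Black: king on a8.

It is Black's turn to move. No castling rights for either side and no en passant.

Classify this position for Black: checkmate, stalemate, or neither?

Black to move; black king on a8.
In check: yes, from the white queen on f8.
Legal moves for Black: Kb7, Ka7.
Black is in check but has 2 legal moves → neither.

neither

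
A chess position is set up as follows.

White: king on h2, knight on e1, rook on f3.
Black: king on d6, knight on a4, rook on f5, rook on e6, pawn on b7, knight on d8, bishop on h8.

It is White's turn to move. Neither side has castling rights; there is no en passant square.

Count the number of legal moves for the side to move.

White to move; king on h2.
In check: no.
Legal moves: Rxf5, Rf4, Rh3, Rg3, Re3, Rd3+, Rc3, Rb3, Ra3, Rf2, Rf1, Kh3, Kg3, Kg2, Kh1, Kg1, Nd3, Ng2, Nc2.
Count: 19.

19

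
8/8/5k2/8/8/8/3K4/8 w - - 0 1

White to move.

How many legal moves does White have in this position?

White to move; king on d2.
In check: no.
Legal moves: Ke3, Kd3, Kc3, Ke2, Kc2, Ke1, Kd1, Kc1.
Count: 8.

8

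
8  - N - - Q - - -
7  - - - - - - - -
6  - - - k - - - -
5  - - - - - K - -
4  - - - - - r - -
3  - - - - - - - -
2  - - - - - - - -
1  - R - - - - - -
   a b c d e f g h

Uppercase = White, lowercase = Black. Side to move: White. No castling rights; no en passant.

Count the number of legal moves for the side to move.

White to move; king on f5.
In check: yes, from the black rook on f4.
Legal moves: Kg6, Kg5, Kxf4.
Count: 3.

3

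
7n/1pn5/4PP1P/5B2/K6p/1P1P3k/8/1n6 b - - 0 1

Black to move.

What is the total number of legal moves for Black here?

Black to move; king on h3.
In check: yes, from the white bishop on f5.
Legal moves: Kg3, Kh2, Kg2.
Count: 3.

3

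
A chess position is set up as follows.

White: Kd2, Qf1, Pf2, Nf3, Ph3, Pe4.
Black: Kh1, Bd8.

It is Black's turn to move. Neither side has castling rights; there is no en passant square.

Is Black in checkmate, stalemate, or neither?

checkmate

Black to move; black king on h1.
In check: yes, from the white queen on f1.
King squares — g1: attacked by Qf1; g2: attacked by Qf1; h2: attacked by Nf3.
Legal moves for Black: none.
In check with no legal moves → checkmate.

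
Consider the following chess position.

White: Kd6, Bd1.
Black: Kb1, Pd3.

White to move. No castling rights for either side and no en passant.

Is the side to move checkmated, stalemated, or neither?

neither

White to move; white king on d6.
In check: no.
Legal moves for White: Ke7, Kd7, Kc7, Ke6, Kc6, Ke5, Kd5, Kc5, Bh5, Bg4, Ba4, Bf3, Bb3, Be2, Bc2+.
White has 15 legal moves and is not in check → neither.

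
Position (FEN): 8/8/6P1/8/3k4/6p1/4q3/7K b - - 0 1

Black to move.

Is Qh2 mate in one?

After Qh2: white king on h1; in check: yes, from the black queen on h2.
King squares — g1: attacked by Qh2; g2: attacked by Qh2; h2: attacked by Pg3.
White has no legal moves → checkmate.

yes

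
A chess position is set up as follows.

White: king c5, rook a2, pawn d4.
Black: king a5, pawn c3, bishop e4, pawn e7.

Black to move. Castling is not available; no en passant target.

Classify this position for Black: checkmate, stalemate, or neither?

checkmate

Black to move; black king on a5.
In check: yes, from the white rook on a2.
King squares — a4: attacked by Ra2; b4: attacked by Kc5; b5: attacked by Kc5; a6: attacked by Ra2; b6: attacked by Kc5.
Legal moves for Black: none.
In check with no legal moves → checkmate.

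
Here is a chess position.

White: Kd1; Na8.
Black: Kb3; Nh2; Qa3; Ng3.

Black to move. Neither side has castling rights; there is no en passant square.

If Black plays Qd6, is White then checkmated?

no

After Qd6: white king on d1; in check: yes, from the black queen on d6.
White has 2 legal replies: Ke1, Kc1.
In check but a legal move exists → not checkmate.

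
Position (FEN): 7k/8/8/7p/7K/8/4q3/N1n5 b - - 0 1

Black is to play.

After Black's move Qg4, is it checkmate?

After Qg4: white king on h4; in check: yes, from the black queen on g4.
King squares — g3: attacked by Qg4; h3: attacked by Qg4; g4: attacked by Ph5; g5: attacked by Qg4; h5: attacked by Qg4.
White has no legal moves → checkmate.

yes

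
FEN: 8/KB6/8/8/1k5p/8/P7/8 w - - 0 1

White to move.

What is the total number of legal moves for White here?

15

White to move; king on a7.
In check: no.
Legal moves: Bc8, Ba8, Bc6, Ba6, Bd5, Be4, Bf3, Bg2, Bh1, Kb8, Ka8, Kb6, Ka6, a3+, a4.
Count: 15.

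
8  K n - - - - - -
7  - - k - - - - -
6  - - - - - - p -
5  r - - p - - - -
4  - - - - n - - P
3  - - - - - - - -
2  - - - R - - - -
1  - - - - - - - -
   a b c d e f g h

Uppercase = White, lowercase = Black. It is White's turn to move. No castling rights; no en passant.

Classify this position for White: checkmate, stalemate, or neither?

checkmate

White to move; white king on a8.
In check: yes, from the black rook on a5.
King squares — a7: attacked by Ra5; b7: attacked by Kc7; b8: attacked by Kc7.
Legal moves for White: none.
In check with no legal moves → checkmate.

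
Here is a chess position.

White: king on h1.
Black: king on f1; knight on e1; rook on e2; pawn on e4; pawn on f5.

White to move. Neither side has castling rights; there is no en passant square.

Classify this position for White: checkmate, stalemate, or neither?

White to move; white king on h1.
In check: no.
King squares — g1: attacked by Kf1; g2: attacked by Ne1; h2: attacked by Re2.
Legal moves for White: none.
Not in check and no legal moves → stalemate.

stalemate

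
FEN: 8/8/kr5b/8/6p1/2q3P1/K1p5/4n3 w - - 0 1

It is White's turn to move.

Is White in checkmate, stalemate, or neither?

stalemate

White to move; white king on a2.
In check: no.
King squares — a1: attacked by Qc3; b1: attacked by Pc2; b2: attacked by Qc3; a3: attacked by Qc3; b3: attacked by Qc3.
Legal moves for White: none.
Not in check and no legal moves → stalemate.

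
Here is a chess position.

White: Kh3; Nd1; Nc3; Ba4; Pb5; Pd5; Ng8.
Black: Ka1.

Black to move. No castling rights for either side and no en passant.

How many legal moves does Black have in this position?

Black to move; king on a1.
In check: no.
Legal moves: none.
Count: 0.

0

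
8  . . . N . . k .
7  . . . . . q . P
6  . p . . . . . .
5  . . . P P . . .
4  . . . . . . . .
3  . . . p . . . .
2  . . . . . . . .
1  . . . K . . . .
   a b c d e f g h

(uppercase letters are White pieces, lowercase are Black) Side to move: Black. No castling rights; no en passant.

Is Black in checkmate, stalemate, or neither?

Black to move; black king on g8.
In check: yes, from the white pawn on h7.
Legal moves for Black: Kh8, Kf8, Kxh7, Kg7, Qxh7.
Black is in check but has 5 legal moves → neither.

neither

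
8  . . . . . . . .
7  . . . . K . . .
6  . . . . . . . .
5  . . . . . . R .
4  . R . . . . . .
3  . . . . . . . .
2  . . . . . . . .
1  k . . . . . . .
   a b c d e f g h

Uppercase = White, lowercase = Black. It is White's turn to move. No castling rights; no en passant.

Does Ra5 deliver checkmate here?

yes

After Ra5: black king on a1; in check: yes, from the white rook on a5.
King squares — b1: attacked by Rb4; a2: attacked by Ra5; b2: attacked by Rb4.
Black has no legal moves → checkmate.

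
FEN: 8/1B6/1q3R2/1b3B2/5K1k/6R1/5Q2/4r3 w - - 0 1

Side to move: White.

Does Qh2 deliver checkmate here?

yes

After Qh2: black king on h4; in check: yes, from the white queen on h2.
King squares — g3: attacked by Qh2; h3: attacked by Qh2; g4: attacked by Rg3; g5: attacked by Rg3; h5: attacked by Qh2.
Black has no legal moves → checkmate.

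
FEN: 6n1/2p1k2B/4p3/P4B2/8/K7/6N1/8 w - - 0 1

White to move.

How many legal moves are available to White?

White to move; king on a3.
In check: no.
Legal moves: Bxg8, Bhg6, Bfg6, Bxe6, Bg4, Be4, Bh3, Bd3, Bc2, Bb1, Kb4, Ka4, Kb3, Kb2, Ka2, Nh4, Nf4, Ne3, Ne1, a6.
Count: 20.

20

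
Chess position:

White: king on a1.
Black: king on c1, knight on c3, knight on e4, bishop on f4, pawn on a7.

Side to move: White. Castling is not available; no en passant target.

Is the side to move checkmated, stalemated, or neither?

White to move; white king on a1.
In check: no.
King squares — b1: attacked by Kc1; a2: attacked by Nc3; b2: attacked by Kc1.
Legal moves for White: none.
Not in check and no legal moves → stalemate.

stalemate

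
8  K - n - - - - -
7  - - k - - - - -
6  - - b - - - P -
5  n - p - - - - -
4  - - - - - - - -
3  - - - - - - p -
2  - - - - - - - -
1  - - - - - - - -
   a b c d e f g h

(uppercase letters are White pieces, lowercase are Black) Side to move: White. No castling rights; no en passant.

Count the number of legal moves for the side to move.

0

White to move; king on a8.
In check: yes, from the black bishop on c6.
Legal moves: none.
Count: 0.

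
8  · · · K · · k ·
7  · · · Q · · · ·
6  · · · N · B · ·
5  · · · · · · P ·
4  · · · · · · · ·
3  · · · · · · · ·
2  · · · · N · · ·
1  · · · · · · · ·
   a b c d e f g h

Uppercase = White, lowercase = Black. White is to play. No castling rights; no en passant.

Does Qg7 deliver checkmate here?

yes

After Qg7: black king on g8; in check: yes, from the white queen on g7.
King squares — f7: attacked by Nd6; g7: attacked by Bf6; h7: attacked by Qg7; f8: attacked by Qg7; h8: attacked by Qg7.
Black has no legal moves → checkmate.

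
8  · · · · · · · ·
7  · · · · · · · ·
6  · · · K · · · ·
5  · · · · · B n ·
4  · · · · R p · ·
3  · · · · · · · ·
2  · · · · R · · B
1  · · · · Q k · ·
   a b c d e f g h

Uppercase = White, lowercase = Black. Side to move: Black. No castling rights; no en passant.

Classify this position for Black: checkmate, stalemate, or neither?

checkmate

Black to move; black king on f1.
In check: yes, from the white queen on e1.
King squares — e1: attacked by Re2; g1: attacked by Qe1; e2: attacked by Qe1; f2: attacked by Qe1; g2: attacked by Re2.
Legal moves for Black: none.
In check with no legal moves → checkmate.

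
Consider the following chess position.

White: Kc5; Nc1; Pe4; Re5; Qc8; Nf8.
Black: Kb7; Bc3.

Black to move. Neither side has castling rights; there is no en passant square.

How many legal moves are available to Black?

2

Black to move; king on b7.
In check: yes, from the white queen on c8.
Legal moves: Kxc8, Ka7.
Count: 2.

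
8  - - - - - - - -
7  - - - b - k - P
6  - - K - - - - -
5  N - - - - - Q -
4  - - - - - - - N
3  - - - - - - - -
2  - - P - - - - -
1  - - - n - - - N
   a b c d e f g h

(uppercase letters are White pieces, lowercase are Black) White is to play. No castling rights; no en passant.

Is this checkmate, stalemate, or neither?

White to move; white king on c6.
In check: yes, from the black bishop on d7.
King squares — b5: attacked by Bd7; c5: available; d5: available; b6: available; d6: available; b7: available; c7: available; d7: available.
Legal moves for White: Kxd7, Kc7, Kb7, Kd6, Kb6, Kd5, Kc5.
White is in check but has 7 legal moves → neither.

neither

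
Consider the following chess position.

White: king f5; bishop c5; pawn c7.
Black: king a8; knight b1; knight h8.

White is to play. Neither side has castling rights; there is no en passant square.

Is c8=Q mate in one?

yes

After c8=Q: black king on a8; in check: yes, from the white queen on c8.
King squares — a7: attacked by Bc5; b7: attacked by Qc8; b8: attacked by Qc8.
Black has no legal moves → checkmate.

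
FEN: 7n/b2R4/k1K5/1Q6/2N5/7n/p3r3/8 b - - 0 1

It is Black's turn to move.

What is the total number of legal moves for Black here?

0

Black to move; king on a6.
In check: yes, from the white queen on b5.
Legal moves: none.
Count: 0.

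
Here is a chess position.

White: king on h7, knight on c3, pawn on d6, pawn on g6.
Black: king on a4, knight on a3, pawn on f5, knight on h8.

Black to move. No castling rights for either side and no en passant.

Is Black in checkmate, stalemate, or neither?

neither

Black to move; black king on a4.
In check: yes, from the white knight on c3.
Legal moves for Black: Ka5, Kb4, Kb3.
Black is in check but has 3 legal moves → neither.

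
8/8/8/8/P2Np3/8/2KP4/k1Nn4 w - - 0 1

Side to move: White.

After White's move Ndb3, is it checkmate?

yes

After Ndb3: black king on a1; in check: yes, from the white knight on b3.
King squares — b1: attacked by Kc2; a2: attacked by Nc1; b2: attacked by Kc2.
Black has no legal moves → checkmate.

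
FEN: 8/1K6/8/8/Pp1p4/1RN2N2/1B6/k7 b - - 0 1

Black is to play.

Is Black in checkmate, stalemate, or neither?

checkmate

Black to move; black king on a1.
In check: yes, from the white bishop on b2.
King squares — b1: attacked by Nc3; a2: attacked by Nc3; b2: attacked by Rb3.
Legal moves for Black: none.
In check with no legal moves → checkmate.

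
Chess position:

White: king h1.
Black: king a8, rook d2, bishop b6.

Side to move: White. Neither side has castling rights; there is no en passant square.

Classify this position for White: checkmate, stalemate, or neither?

stalemate

White to move; white king on h1.
In check: no.
King squares — g1: attacked by Bb6; g2: attacked by Rd2; h2: attacked by Rd2.
Legal moves for White: none.
Not in check and no legal moves → stalemate.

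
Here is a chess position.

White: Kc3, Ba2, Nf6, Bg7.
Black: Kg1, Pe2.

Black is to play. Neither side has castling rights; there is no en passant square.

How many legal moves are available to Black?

Black to move; king on g1.
In check: no.
Legal moves: Kh2, Kg2, Kf2, Kh1, Kf1, e1=Q+, e1=R, e1=B+, e1=N.
Count: 9.

9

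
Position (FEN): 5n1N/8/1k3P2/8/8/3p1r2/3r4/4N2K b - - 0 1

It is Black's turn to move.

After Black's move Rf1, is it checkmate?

yes

After Rf1: white king on h1; in check: yes, from the black rook on f1.
King squares — g1: attacked by Rf1; g2: attacked by Rd2; h2: attacked by Rd2.
White has no legal moves → checkmate.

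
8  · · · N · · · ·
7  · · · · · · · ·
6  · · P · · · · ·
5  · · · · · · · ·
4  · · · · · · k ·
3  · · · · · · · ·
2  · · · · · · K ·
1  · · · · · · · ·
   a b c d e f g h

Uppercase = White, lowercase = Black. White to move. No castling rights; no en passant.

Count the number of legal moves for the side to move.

White to move; king on g2.
In check: no.
Legal moves: Nf7, Nb7, Ne6, Kh2, Kf2, Kh1, Kg1, Kf1, c7.
Count: 9.

9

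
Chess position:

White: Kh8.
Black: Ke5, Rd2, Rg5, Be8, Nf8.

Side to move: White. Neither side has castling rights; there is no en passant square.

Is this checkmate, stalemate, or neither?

stalemate

White to move; white king on h8.
In check: no.
King squares — g7: attacked by Rg5; h7: attacked by Nf8; g8: attacked by Rg5.
Legal moves for White: none.
Not in check and no legal moves → stalemate.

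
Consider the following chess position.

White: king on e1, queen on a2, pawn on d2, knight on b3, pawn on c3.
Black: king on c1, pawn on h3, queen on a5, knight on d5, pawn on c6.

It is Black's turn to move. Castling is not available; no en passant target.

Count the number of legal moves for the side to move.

Black to move; king on c1.
In check: yes, from the white knight on b3.
Legal moves: none.
Count: 0.

0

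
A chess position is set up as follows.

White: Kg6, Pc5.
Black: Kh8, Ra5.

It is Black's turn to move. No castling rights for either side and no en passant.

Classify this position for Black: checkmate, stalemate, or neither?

neither

Black to move; black king on h8.
In check: no.
Legal moves for Black: Kg8, Ra8, Ra7, Ra6+, Rxc5, Rb5, Ra4, Ra3, Ra2, Ra1.
Black has 10 legal moves and is not in check → neither.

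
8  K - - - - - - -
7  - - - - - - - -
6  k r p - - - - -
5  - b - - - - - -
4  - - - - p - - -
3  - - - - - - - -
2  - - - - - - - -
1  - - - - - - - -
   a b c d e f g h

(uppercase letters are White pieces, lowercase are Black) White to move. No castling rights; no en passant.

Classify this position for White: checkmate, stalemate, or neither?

White to move; white king on a8.
In check: no.
King squares — a7: attacked by Ka6; b7: attacked by Ka6; b8: attacked by Rb6.
Legal moves for White: none.
Not in check and no legal moves → stalemate.

stalemate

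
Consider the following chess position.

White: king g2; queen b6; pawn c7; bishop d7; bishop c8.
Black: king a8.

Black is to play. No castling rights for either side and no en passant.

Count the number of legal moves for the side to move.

0

Black to move; king on a8.
In check: no.
Legal moves: none.
Count: 0.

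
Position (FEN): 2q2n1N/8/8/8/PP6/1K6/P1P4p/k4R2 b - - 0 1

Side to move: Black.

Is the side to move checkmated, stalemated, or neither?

checkmate

Black to move; black king on a1.
In check: yes, from the white rook on f1.
King squares — b1: attacked by Rf1; a2: attacked by Kb3; b2: attacked by Kb3.
Legal moves for Black: none.
In check with no legal moves → checkmate.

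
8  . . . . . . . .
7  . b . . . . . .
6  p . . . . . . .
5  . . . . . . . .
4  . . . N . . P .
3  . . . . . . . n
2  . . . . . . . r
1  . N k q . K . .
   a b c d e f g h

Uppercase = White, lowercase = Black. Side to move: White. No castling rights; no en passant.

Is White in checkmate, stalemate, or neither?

checkmate

White to move; white king on f1.
In check: yes, from the black queen on d1.
King squares — e1: attacked by Qd1; g1: attacked by Qd1; e2: attacked by Qd1; f2: attacked by Rh2; g2: attacked by Rh2.
Legal moves for White: none.
In check with no legal moves → checkmate.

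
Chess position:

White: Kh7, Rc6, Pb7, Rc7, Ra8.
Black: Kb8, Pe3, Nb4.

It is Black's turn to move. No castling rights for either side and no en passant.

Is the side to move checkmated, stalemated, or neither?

Black to move; black king on b8.
In check: yes, from the white rook on a8.
King squares — a7: attacked by Ra8; b7: attacked by Rc7; c7: attacked by Rc6; a8: attacked by Pb7; c8: attacked by Pb7.
Legal moves for Black: none.
In check with no legal moves → checkmate.

checkmate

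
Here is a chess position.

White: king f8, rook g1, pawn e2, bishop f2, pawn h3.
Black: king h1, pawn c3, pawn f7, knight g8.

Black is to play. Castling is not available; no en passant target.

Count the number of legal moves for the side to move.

Black to move; king on h1.
In check: yes, from the white rook on g1.
Legal moves: Kh2.
Count: 1.

1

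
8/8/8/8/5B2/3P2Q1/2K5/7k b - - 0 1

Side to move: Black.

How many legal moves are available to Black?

Black to move; king on h1.
In check: no.
Legal moves: none.
Count: 0.

0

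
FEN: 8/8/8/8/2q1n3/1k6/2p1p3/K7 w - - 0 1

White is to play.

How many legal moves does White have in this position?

White to move; king on a1.
In check: no.
Legal moves: none.
Count: 0.

0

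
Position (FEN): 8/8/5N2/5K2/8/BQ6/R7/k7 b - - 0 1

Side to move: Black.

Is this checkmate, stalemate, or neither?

checkmate

Black to move; black king on a1.
In check: yes, from the white rook on a2.
King squares — b1: attacked by Qb3; a2: attacked by Qb3; b2: attacked by Ra2.
Legal moves for Black: none.
In check with no legal moves → checkmate.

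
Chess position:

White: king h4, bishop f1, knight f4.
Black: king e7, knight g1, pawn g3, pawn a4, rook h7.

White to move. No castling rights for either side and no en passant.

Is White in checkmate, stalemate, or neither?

neither

White to move; white king on h4.
In check: yes, from the black rook on h7.
Legal moves for White: Kg5, Kg4, Kxg3, Nh5.
White is in check but has 4 legal moves → neither.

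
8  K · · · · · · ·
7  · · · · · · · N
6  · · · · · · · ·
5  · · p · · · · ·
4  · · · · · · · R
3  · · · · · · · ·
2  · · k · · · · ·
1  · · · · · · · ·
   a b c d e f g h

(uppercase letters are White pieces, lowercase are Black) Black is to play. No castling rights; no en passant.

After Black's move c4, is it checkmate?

no

After c4: white king on a8; in check: no.
White is not in check, so this cannot be checkmate.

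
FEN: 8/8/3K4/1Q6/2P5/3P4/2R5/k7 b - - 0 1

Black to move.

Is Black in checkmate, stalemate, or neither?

Black to move; black king on a1.
In check: no.
King squares — b1: attacked by Qb5; a2: attacked by Rc2; b2: attacked by Rc2.
Legal moves for Black: none.
Not in check and no legal moves → stalemate.

stalemate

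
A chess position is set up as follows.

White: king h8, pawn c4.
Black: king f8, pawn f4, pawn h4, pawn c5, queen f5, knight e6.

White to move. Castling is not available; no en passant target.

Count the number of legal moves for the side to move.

0

White to move; king on h8.
In check: no.
Legal moves: none.
Count: 0.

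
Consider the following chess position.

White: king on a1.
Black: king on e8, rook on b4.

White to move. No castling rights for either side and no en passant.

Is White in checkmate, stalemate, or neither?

neither

White to move; white king on a1.
In check: no.
Legal moves for White: Ka2.
White has 1 legal move and is not in check → neither.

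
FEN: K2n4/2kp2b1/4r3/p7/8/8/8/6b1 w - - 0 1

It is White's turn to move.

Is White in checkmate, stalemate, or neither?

stalemate

White to move; white king on a8.
In check: no.
King squares — a7: attacked by Bg1; b7: attacked by Kc7; b8: attacked by Kc7.
Legal moves for White: none.
Not in check and no legal moves → stalemate.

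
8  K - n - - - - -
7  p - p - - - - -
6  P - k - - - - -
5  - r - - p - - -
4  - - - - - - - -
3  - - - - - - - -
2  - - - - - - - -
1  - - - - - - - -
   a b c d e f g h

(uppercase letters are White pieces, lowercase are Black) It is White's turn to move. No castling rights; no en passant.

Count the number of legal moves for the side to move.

0

White to move; king on a8.
In check: no.
Legal moves: none.
Count: 0.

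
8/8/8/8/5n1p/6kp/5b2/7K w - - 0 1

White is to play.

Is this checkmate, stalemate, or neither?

stalemate

White to move; white king on h1.
In check: no.
King squares — g1: attacked by Bf2; g2: attacked by Kg3; h2: attacked by Kg3.
Legal moves for White: none.
Not in check and no legal moves → stalemate.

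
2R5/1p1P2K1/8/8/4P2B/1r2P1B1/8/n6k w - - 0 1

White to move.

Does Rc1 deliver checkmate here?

After Rc1: black king on h1; in check: yes, from the white rook on c1.
Black has 1 legal reply: Kg2.
In check but a legal move exists → not checkmate.

no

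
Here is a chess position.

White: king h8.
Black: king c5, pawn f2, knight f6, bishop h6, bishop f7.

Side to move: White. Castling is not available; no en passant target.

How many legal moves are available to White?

0

White to move; king on h8.
In check: no.
Legal moves: none.
Count: 0.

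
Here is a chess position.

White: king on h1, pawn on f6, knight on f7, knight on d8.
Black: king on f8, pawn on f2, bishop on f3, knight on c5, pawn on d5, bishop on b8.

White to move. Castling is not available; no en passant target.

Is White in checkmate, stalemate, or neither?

checkmate

White to move; white king on h1.
In check: yes, from the black bishop on f3.
King squares — g1: attacked by Pf2; g2: attacked by Bf3; h2: attacked by Bb8.
Legal moves for White: none.
In check with no legal moves → checkmate.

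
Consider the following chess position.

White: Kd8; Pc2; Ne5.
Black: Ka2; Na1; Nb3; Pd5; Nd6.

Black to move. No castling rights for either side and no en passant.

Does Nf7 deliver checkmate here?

no

After Nf7: white king on d8; in check: yes, from the black knight on f7.
White has 6 legal replies: Ke8, Kc8, Ke7, Kd7, Kc7, Nxf7.
In check but a legal move exists → not checkmate.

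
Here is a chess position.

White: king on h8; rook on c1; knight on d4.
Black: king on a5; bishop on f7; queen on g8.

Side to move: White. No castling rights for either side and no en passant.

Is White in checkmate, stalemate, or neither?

checkmate

White to move; white king on h8.
In check: yes, from the black queen on g8.
King squares — g7: attacked by Qg8; h7: attacked by Qg8; g8: attacked by Bf7.
Legal moves for White: none.
In check with no legal moves → checkmate.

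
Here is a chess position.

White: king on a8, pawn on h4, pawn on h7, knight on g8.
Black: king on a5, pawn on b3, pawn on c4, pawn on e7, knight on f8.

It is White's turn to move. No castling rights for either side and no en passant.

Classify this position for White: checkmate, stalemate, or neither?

White to move; white king on a8.
In check: no.
Legal moves for White: Nxe7, Nh6, Nf6, Kb8, Kb7, Ka7, h8=Q, h8=R, h8=B, h8=N, h5.
White has 11 legal moves and is not in check → neither.

neither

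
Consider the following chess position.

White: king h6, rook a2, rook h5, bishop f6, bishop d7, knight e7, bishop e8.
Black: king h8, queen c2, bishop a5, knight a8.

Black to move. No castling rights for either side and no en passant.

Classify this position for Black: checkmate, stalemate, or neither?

checkmate

Black to move; black king on h8.
In check: yes, from the white bishop on f6.
King squares — g7: attacked by Bf6; h7: attacked by Kh6; g8: attacked by Ne7.
Legal moves for Black: none.
In check with no legal moves → checkmate.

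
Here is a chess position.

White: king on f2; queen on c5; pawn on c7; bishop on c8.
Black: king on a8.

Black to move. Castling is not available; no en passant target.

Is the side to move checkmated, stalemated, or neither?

stalemate

Black to move; black king on a8.
In check: no.
King squares — a7: attacked by Qc5; b7: attacked by Bc8; b8: attacked by Pc7.
Legal moves for Black: none.
Not in check and no legal moves → stalemate.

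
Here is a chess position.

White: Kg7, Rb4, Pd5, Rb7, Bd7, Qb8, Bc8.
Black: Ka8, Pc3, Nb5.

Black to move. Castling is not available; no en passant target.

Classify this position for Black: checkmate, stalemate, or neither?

Black to move; black king on a8.
In check: yes, from the white queen on b8.
King squares — a7: attacked by Rb7; b7: attacked by Qb8; b8: attacked by Rb7.
Legal moves for Black: none.
In check with no legal moves → checkmate.

checkmate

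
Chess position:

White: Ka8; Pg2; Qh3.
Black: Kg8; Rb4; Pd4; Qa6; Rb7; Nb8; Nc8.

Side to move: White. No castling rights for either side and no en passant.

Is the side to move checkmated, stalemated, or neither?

White to move; white king on a8.
In check: yes, from the black queen on a6.
King squares — a7: attacked by Qa6; b7: attacked by Rb4; b8: attacked by Rb7.
Legal moves for White: none.
In check with no legal moves → checkmate.

checkmate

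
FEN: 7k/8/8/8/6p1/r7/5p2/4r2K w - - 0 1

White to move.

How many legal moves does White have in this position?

2

White to move; king on h1.
In check: yes, from the black rook on e1.
Legal moves: Kh2, Kg2.
Count: 2.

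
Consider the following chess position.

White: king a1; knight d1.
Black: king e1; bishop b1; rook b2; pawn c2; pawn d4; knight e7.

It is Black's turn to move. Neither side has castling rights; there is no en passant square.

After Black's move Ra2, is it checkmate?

After Ra2: white king on a1; in check: yes, from the black rook on a2.
King squares — b1: attacked by Pc2; a2: attacked by Bb1; b2: attacked by Ra2.
White has no legal moves → checkmate.

yes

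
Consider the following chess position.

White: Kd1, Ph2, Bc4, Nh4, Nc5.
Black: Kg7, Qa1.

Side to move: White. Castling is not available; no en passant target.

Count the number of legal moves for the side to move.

White to move; king on d1.
In check: yes, from the black queen on a1.
Legal moves: Ke2, Kd2, Kc2.
Count: 3.

3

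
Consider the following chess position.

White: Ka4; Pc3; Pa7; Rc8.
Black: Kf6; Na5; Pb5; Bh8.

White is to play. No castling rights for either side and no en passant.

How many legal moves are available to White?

White to move; king on a4.
In check: yes, from the black pawn on b5.
Legal moves: Kxb5, Kxa5, Kb4, Ka3.
Count: 4.

4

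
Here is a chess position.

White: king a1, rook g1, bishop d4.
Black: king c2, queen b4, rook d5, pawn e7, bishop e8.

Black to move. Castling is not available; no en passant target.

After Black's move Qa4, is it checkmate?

After Qa4: white king on a1; in check: yes, from the black queen on a4.
King squares — b1: attacked by Kc2; a2: attacked by Qa4; b2: attacked by Kc2.
White has no legal moves → checkmate.

yes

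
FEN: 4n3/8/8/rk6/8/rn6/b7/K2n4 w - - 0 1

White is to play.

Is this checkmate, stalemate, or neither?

checkmate

White to move; white king on a1.
In check: yes, from the black knight on b3.
King squares — b1: attacked by Ba2; a2: attacked by Ra3; b2: attacked by Nd1.
Legal moves for White: none.
In check with no legal moves → checkmate.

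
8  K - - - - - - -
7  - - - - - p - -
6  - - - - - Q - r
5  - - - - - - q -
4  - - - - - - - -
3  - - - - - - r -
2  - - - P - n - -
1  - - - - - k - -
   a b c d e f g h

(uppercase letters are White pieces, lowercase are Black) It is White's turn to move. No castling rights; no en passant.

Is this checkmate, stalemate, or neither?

neither

White to move; white king on a8.
In check: no.
Legal moves for White include: Kb8, Kb7, Ka7, Qh8, Qd8, Qg7, Qxf7, Qe7, Qxh6, Qg6, Qe6, Qd6, Qc6, Qb6, Qa6+, Qxg5, Qf5, Qe5, ... (list truncated; more exist).
White has legal moves and is not in check → neither.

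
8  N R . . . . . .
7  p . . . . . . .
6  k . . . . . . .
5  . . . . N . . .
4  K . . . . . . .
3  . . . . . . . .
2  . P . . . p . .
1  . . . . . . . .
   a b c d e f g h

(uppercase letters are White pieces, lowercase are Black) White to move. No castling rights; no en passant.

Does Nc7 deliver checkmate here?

After Nc7: black king on a6; in check: yes, from the white knight on c7.
King squares — a5: attacked by Ka4; b5: attacked by Ka4; b6: attacked by Rb8; a7: own pawn; b7: attacked by Rb8.
Black has no legal moves → checkmate.

yes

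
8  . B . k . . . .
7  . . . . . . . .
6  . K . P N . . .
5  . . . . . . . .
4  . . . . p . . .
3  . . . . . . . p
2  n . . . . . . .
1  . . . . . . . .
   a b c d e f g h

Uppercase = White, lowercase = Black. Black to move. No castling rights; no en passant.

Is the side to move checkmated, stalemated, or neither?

neither

Black to move; black king on d8.
In check: yes, from the white knight on e6.
Legal moves for Black: Ke8, Kc8, Kd7.
Black is in check but has 3 legal moves → neither.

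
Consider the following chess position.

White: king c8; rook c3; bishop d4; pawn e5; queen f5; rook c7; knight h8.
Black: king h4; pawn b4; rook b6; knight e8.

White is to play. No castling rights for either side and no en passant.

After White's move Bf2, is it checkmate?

After Bf2: black king on h4; in check: yes, from the white bishop on f2.
King squares — g3: attacked by Bf2; h3: attacked by Rc3; g4: attacked by Qf5; g5: attacked by Qf5; h5: attacked by Qf5.
Black has no legal moves → checkmate.

yes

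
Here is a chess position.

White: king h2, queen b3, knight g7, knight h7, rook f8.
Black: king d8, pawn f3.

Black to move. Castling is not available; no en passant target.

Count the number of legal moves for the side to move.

3

Black to move; king on d8.
In check: yes, from the white rook on f8.
Legal moves: Ke7, Kd7, Kc7.
Count: 3.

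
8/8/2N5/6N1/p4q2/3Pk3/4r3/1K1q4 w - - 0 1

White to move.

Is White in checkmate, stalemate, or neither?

checkmate

White to move; white king on b1.
In check: yes, from the black queen on d1.
King squares — a1: attacked by Qd1; c1: attacked by Qd1; a2: attacked by Re2; b2: attacked by Re2; c2: attacked by Qd1.
Legal moves for White: none.
In check with no legal moves → checkmate.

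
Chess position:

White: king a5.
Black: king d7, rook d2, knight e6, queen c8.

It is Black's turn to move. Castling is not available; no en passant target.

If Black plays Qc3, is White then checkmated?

After Qc3: white king on a5; in check: yes, from the black queen on c3.
White has 4 legal replies: Kb6, Ka6, Kb5, Ka4.
In check but a legal move exists → not checkmate.

no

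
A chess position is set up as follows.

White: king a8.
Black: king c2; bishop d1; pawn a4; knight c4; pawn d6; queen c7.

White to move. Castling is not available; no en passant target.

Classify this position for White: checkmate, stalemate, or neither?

White to move; white king on a8.
In check: no.
King squares — a7: attacked by Qc7; b7: attacked by Qc7; b8: attacked by Qc7.
Legal moves for White: none.
Not in check and no legal moves → stalemate.

stalemate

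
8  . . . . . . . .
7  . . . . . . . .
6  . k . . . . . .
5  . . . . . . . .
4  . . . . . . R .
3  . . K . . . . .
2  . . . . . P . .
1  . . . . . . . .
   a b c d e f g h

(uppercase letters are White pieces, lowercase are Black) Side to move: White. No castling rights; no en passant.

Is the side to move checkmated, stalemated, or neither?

White to move; white king on c3.
In check: no.
Legal moves for White include: Rg8, Rg7, Rg6+, Rg5, Rh4, Rf4, Re4, Rd4, Rc4, Rb4+, Ra4, Rg3, Rg2, Rg1, Kd4, Kc4, Kb4, Kd3, ... (list truncated; more exist).
White has legal moves and is not in check → neither.

neither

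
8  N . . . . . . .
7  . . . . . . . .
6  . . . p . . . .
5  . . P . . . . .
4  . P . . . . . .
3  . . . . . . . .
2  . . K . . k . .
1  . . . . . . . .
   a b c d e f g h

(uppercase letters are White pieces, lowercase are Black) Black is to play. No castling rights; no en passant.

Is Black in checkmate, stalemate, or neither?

Black to move; black king on f2.
In check: no.
Legal moves for Black: Kg3, Kf3, Ke3, Kg2, Ke2, Kg1, Kf1, Ke1, dxc5, d5.
Black has 10 legal moves and is not in check → neither.

neither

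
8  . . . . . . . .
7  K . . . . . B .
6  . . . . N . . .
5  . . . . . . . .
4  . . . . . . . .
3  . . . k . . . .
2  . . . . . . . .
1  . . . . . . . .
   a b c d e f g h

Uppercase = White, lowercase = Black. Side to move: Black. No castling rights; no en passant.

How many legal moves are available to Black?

6

Black to move; king on d3.
In check: no.
Legal moves: Ke4, Kc4, Ke3, Ke2, Kd2, Kc2.
Count: 6.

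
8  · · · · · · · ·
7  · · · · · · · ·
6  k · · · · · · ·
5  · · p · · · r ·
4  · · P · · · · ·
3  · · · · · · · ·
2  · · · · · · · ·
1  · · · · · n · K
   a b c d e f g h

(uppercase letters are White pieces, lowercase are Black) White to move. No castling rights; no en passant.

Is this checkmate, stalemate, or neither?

White to move; white king on h1.
In check: no.
King squares — g1: attacked by Rg5; g2: attacked by Rg5; h2: attacked by Nf1.
Legal moves for White: none.
Not in check and no legal moves → stalemate.

stalemate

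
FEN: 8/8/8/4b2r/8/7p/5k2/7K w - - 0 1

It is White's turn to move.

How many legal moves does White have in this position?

0

White to move; king on h1.
In check: no.
Legal moves: none.
Count: 0.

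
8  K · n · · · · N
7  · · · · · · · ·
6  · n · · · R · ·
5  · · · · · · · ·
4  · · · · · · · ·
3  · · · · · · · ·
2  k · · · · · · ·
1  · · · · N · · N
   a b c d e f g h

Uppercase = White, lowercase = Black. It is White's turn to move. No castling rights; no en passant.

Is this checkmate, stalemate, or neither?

White to move; white king on a8.
In check: yes, from the black knight on b6.
Legal moves for White: Kb8, Kb7, Rxb6.
White is in check but has 3 legal moves → neither.

neither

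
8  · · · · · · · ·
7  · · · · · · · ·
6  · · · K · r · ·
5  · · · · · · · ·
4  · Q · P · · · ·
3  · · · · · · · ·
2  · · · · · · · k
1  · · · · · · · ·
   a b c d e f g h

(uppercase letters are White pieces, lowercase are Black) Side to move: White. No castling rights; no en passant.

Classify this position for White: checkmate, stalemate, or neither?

neither

White to move; white king on d6.
In check: yes, from the black rook on f6.
Legal moves for White: Ke7, Kd7, Kc7, Ke5, Kd5, Kc5.
White is in check but has 6 legal moves → neither.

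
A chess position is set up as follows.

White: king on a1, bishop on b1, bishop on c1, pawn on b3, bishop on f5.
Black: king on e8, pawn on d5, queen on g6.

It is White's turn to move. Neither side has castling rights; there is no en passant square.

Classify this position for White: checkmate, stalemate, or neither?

neither

White to move; white king on a1.
In check: no.
Legal moves for White include: Bc8, Bd7+, Bxg6+, Be6, Bg4, Bfe4, Bh3, Bfd3, Bfc2, Bh6, Bg5, Bf4, Be3, Ba3, Bd2, Bb2, Bbe4, Bbd3, ... (list truncated; more exist).
White has legal moves and is not in check → neither.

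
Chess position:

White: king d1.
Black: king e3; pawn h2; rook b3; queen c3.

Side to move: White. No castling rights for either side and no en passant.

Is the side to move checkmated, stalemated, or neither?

stalemate

White to move; white king on d1.
In check: no.
King squares — c1: attacked by Qc3; e1: attacked by Qc3; c2: attacked by Qc3; d2: attacked by Qc3; e2: attacked by Ke3.
Legal moves for White: none.
Not in check and no legal moves → stalemate.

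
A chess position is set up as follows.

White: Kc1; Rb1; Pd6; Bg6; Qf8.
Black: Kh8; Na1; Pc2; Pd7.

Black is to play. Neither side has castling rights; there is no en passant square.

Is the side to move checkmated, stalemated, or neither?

checkmate

Black to move; black king on h8.
In check: yes, from the white queen on f8.
King squares — g7: attacked by Qf8; h7: attacked by Bg6; g8: attacked by Qf8.
Legal moves for Black: none.
In check with no legal moves → checkmate.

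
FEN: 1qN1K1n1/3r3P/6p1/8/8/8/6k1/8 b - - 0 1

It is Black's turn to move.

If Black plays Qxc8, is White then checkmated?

After Qxc8: white king on e8; in check: yes, from the black queen on c8.
King squares — d7: attacked by Qc8; e7: attacked by Rd7; f7: attacked by Rd7; d8: attacked by Rd7; f8: attacked by Qc8.
White has no legal moves → checkmate.

yes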